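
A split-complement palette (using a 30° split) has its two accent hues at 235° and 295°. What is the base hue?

85°

The accents sit 30° either side of the complement, so the complement is their short-arc midpoint on the wheel.
Short-arc midpoint of 235° and 295°: 265°.
Base is 180° from the complement: 265 − 180 = 85°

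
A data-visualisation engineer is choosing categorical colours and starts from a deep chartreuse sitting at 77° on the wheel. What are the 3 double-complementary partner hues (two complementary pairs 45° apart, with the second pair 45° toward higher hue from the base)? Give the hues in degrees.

122°, 257° and 302°

A rectangular tetradic uses two complementary pairs 45° apart: offsets 0°, 45°, 180°, 225°.
77 + 45 = 122°
77 + 180 = 257°
77 + 225 = 302°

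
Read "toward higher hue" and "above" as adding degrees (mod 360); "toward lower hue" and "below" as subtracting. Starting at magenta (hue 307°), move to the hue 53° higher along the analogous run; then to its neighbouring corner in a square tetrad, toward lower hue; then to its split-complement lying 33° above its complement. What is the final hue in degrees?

+53° (analog 53° ↑): 307 + 53 = 360 → 360 − 360 = 0°
−90° (square ↓): 0 − 90 = -90 → -90 + 360 = 270°
+213° (split-comp 33° ↑): 270 + 213 = 483 → 483 − 360 = 123°

123°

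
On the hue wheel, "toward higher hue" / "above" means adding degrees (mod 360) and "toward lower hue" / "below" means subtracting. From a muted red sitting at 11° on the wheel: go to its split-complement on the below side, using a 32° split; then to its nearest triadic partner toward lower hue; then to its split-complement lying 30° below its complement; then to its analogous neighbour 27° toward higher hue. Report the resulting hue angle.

+148° (split-comp 32° ↓): 11 + 148 = 159°
−120° (triadic ↓): 159 − 120 = 39°
+150° (split-comp 30° ↓): 39 + 150 = 189°
+27° (analog 27° ↑): 189 + 27 = 216°

216°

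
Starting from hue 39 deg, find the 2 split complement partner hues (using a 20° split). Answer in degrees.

199° and 239°

Split-complementary hues sit 20° either side of the complement.
Complement of 39 deg: 39 + 180 = 219°
219 − 20 = 199°
219 + 20 = 239°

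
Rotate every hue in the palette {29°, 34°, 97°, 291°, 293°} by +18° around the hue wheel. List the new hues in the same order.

47°, 52°, 115°, 309°, 311°

29 + 18 = 47°
34 + 18 = 52°
97 + 18 = 115°
291 + 18 = 309°
293 + 18 = 311°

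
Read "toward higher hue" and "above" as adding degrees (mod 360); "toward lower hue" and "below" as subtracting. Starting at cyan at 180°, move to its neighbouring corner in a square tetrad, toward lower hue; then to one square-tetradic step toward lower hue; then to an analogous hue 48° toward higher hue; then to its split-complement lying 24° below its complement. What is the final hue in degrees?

square ↓ −90°: 180 − 90 = 90°
square ↓ −90°: 90 − 90 = 0°
analog 48° ↑ +48°: 0 + 48 = 48°
split-comp 24° ↓ +156°: 48 + 156 = 204°

204°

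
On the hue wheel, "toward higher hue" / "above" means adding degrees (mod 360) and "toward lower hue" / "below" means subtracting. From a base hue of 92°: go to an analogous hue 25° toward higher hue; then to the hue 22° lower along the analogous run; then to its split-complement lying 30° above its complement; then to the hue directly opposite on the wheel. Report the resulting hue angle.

125°

+25° (analog 25° ↑): 92 + 25 = 117°
−22° (analog 22° ↓): 117 − 22 = 95°
+210° (split-comp 30° ↑): 95 + 210 = 305°
+180° (complement): 305 + 180 = 485 → 485 − 360 = 125°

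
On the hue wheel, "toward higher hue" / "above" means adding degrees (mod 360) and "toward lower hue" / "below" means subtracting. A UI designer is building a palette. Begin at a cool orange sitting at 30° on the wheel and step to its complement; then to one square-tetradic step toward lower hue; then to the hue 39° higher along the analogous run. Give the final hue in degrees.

159°

30 + 180 = 210°   (complement)
210 − 90 = 120°   (square ↓)
120 + 39 = 159°   (analog 39° ↑)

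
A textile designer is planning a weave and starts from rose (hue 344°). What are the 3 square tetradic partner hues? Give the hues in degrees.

A square tetradic scheme places four hues every 90°.
344 + 90 = 434 → 434 − 360 = 74°
344 + 180 = 524 → 524 − 360 = 164°
344 + 270 = 614 → 614 − 360 = 254°

74°, 164° and 254°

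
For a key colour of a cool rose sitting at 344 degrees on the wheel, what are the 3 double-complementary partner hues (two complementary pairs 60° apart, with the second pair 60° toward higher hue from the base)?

A rectangular tetradic uses two complementary pairs 60° apart: offsets 0°, 60°, 180°, 240°.
344 + 60 = 404 → 404 − 360 = 44°
344 + 180 = 524 → 524 − 360 = 164°
344 + 240 = 584 → 584 − 360 = 224°

44°, 164°, and 224°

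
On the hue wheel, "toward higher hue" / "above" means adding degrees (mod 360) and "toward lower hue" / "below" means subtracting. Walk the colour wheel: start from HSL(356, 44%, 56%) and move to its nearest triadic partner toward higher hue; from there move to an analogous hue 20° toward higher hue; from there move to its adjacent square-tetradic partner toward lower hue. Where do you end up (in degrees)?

+120° (triadic ↑): 356 + 120 = 476 → 476 − 360 = 116°
+20° (analog 20° ↑): 116 + 20 = 136°
−90° (square ↓): 136 − 90 = 46°

46°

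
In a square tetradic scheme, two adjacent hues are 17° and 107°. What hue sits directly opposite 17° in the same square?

197°

A square tetradic scheme places four hues 90° apart; opposite corners are 180° apart.
17 + 180 = 197°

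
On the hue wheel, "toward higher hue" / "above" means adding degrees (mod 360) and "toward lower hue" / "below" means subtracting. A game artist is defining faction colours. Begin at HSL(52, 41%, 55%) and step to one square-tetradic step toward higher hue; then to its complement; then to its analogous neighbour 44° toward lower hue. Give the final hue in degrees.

278°

52 + 90 = 142°   (square ↑)
142 + 180 = 322°   (complement)
322 − 44 = 278°   (analog 44° ↓)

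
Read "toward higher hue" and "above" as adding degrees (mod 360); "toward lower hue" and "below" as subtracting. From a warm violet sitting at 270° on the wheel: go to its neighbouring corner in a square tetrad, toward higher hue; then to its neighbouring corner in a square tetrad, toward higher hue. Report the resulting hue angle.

90°

270 + 90 = 360 → 360 − 360 = 0°   (square ↑)
0 + 90 = 90°   (square ↑)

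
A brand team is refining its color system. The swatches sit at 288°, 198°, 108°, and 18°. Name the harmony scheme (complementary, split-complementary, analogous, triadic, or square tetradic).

square tetradic

Sort the hues: 18°, 108°, 198°, 288°.
Successive gaps around the wheel: 90°, 90°, 90°, 90°.
Four hues every 90° form a square tetradic scheme.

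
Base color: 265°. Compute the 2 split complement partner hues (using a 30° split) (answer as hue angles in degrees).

55° and 115°

Split-complementary hues sit 30° either side of the complement.
Complement of 265°: 265 + 180 = 445 → 445 − 360 = 85°
85 − 30 = 55°
85 + 30 = 115°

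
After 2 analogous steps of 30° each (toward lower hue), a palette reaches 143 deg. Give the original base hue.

203°

2 steps of 30° (toward lower hue) give a net shift of −60°.
Start = end − shift: 143 + 60 = 203°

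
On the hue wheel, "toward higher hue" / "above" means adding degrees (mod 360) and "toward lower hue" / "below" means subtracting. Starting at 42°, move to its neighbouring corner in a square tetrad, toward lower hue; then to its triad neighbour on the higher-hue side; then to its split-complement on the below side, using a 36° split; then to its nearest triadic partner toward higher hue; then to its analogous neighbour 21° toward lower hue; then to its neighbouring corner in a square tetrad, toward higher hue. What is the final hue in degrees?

42 − 90 = -48 → -48 + 360 = 312°   (square ↓)
312 + 120 = 432 → 432 − 360 = 72°   (triadic ↑)
72 + 144 = 216°   (split-comp 36° ↓)
216 + 120 = 336°   (triadic ↑)
336 − 21 = 315°   (analog 21° ↓)
315 + 90 = 405 → 405 − 360 = 45°   (square ↑)

45°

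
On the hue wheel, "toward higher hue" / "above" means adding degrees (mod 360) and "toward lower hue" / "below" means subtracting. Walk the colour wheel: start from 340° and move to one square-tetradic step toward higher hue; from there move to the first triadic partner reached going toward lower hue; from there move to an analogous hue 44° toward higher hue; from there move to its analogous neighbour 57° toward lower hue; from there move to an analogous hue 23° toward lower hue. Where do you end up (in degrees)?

+90° (square ↑): 340 + 90 = 430 → 430 − 360 = 70°
−120° (triadic ↓): 70 − 120 = -50 → -50 + 360 = 310°
+44° (analog 44° ↑): 310 + 44 = 354°
−57° (analog 57° ↓): 354 − 57 = 297°
−23° (analog 23° ↓): 297 − 23 = 274°

274°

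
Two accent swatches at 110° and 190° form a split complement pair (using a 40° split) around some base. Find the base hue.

330°

The accents sit 40° either side of the complement, so the complement is their short-arc midpoint on the wheel.
Short-arc midpoint of 110° and 190°: 150°.
Base is 180° from the complement: 150 − 180 = -30 → -30 + 360 = 330°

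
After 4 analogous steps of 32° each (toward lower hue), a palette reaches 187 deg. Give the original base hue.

315°

4 steps of 32° (toward lower hue) give a net shift of −128°.
Start = end − shift: 187 + 128 = 315°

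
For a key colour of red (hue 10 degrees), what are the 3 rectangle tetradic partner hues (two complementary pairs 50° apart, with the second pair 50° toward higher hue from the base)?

A rectangular tetradic uses two complementary pairs 50° apart: offsets 0°, 50°, 180°, 230°.
10 + 50 = 60°
10 + 180 = 190°
10 + 230 = 240°

60°, 190°, and 240°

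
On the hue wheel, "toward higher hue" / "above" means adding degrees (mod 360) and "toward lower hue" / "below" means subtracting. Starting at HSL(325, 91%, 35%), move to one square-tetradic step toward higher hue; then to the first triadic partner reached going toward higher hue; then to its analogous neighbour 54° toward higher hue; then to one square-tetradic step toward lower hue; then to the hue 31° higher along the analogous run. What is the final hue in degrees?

170°

square ↑ +90°: 325 + 90 = 415 → 415 − 360 = 55°
triadic ↑ +120°: 55 + 120 = 175°
analog 54° ↑ +54°: 175 + 54 = 229°
square ↓ −90°: 229 − 90 = 139°
analog 31° ↑ +31°: 139 + 31 = 170°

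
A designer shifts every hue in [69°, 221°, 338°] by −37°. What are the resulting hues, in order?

32°, 184°, 301°

69 − 37 = 32°
221 − 37 = 184°
338 − 37 = 301°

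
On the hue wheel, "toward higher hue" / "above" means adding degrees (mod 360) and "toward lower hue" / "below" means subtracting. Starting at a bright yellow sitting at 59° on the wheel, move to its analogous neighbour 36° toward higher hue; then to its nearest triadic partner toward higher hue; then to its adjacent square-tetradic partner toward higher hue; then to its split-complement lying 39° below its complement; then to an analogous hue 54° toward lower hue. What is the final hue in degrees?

+36° (analog 36° ↑): 59 + 36 = 95°
+120° (triadic ↑): 95 + 120 = 215°
+90° (square ↑): 215 + 90 = 305°
+141° (split-comp 39° ↓): 305 + 141 = 446 → 446 − 360 = 86°
−54° (analog 54° ↓): 86 − 54 = 32°

32°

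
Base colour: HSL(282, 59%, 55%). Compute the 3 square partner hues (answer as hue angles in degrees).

12°, 102° and 192°

A square tetradic scheme places four hues every 90°.
282 + 90 = 372 → 372 − 360 = 12°
282 + 180 = 462 → 462 − 360 = 102°
282 + 270 = 552 → 552 − 360 = 192°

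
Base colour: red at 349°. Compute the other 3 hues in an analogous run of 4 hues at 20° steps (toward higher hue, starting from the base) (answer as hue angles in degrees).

9°, 29°, 49°

349 + 20 = 369 → 369 − 360 = 9°
349 + 40 = 389 → 389 − 360 = 29°
349 + 60 = 409 → 409 − 360 = 49°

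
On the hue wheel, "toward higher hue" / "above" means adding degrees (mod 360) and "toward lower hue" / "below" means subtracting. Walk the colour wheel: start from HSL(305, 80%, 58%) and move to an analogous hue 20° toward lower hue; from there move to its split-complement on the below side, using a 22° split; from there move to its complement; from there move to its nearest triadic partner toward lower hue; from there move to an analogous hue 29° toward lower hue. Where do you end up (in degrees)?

305 − 20 = 285°   (analog 20° ↓)
285 + 158 = 443 → 443 − 360 = 83°   (split-comp 22° ↓)
83 + 180 = 263°   (complement)
263 − 120 = 143°   (triadic ↓)
143 − 29 = 114°   (analog 29° ↓)

114°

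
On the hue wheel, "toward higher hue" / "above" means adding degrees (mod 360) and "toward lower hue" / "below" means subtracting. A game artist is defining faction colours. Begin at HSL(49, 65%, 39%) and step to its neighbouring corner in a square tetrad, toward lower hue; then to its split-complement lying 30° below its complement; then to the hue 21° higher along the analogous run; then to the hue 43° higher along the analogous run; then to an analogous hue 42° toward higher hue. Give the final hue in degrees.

square ↓ −90°: 49 − 90 = -41 → -41 + 360 = 319°
split-comp 30° ↓ +150°: 319 + 150 = 469 → 469 − 360 = 109°
analog 21° ↑ +21°: 109 + 21 = 130°
analog 43° ↑ +43°: 130 + 43 = 173°
analog 42° ↑ +42°: 173 + 42 = 215°

215°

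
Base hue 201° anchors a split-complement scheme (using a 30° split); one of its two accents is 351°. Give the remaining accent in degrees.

Split-complementary hues sit 30° either side of the complement.
Complement of the base 201°: 201 + 180 = 381 → 381 − 360 = 21°
The given accent 351° is 30° one side of 21°; the other accent sits 30° the other side: 21 + 30 = 51°

51°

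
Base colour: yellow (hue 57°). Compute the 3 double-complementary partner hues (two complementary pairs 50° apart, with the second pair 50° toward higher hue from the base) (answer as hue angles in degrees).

A rectangular tetradic uses two complementary pairs 50° apart: offsets 0°, 50°, 180°, 230°.
57 + 50 = 107°
57 + 180 = 237°
57 + 230 = 287°

107°, 237°, and 287°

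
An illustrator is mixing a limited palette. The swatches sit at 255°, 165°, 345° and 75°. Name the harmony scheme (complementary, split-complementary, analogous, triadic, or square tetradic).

square tetradic

Sort the hues: 75°, 165°, 255°, 345°.
Successive gaps around the wheel: 90°, 90°, 90°, 90°.
Four hues every 90° form a square tetradic scheme.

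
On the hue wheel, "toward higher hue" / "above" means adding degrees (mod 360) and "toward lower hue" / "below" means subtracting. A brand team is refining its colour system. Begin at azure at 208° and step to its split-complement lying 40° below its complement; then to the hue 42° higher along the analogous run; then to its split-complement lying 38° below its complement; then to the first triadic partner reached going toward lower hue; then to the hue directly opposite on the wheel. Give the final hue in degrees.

232°

split-comp 40° ↓ +140°: 208 + 140 = 348°
analog 42° ↑ +42°: 348 + 42 = 390 → 390 − 360 = 30°
split-comp 38° ↓ +142°: 30 + 142 = 172°
triadic ↓ −120°: 172 − 120 = 52°
complement +180°: 52 + 180 = 232°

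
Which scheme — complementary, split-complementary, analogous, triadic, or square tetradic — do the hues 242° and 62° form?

Sort the hues: 62°, 242°.
Successive gaps around the wheel: 180°, 180°.
Two hues 180° apart are complementary.

complementary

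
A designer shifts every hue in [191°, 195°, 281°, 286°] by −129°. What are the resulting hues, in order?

62°, 66°, 152°, 157°

191 − 129 = 62°
195 − 129 = 66°
281 − 129 = 152°
286 − 129 = 157°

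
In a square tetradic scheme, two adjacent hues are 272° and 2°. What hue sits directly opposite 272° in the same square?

92°

A square tetradic scheme places four hues 90° apart; opposite corners are 180° apart.
272 + 180 = 452 → 452 − 360 = 92°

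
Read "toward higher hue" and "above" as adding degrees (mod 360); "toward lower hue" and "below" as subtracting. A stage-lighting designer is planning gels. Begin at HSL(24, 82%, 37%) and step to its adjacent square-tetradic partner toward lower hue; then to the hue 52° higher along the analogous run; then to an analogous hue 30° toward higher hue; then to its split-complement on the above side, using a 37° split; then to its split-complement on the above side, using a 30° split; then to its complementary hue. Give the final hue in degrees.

square ↓ −90°: 24 − 90 = -66 → -66 + 360 = 294°
analog 52° ↑ +52°: 294 + 52 = 346°
analog 30° ↑ +30°: 346 + 30 = 376 → 376 − 360 = 16°
split-comp 37° ↑ +217°: 16 + 217 = 233°
split-comp 30° ↑ +210°: 233 + 210 = 443 → 443 − 360 = 83°
complement +180°: 83 + 180 = 263°

263°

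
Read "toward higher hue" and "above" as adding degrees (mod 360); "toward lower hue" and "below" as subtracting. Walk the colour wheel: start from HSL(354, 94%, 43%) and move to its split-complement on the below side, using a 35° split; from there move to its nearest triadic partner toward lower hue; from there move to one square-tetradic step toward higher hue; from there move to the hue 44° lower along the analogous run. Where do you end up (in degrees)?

65°

split-comp 35° ↓ +145°: 354 + 145 = 499 → 499 − 360 = 139°
triadic ↓ −120°: 139 − 120 = 19°
square ↑ +90°: 19 + 90 = 109°
analog 44° ↓ −44°: 109 − 44 = 65°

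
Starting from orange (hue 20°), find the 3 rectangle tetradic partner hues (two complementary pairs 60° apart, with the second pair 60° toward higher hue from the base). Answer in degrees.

80°, 200°, 260°

A rectangular tetradic uses two complementary pairs 60° apart: offsets 0°, 60°, 180°, 240°.
20 + 60 = 80°
20 + 180 = 200°
20 + 240 = 260°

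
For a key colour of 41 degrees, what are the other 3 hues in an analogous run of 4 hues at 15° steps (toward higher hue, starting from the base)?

Analogous hues sit every 15° along the wheel.
41 + 15 = 56°
41 + 30 = 71°
41 + 45 = 86°

56°, 71° and 86°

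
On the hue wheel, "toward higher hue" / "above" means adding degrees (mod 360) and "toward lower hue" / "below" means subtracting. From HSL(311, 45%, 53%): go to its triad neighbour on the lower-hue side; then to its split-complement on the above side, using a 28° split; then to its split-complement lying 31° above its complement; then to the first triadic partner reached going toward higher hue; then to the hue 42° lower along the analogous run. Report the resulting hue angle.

328°

311 − 120 = 191°   (triadic ↓)
191 + 208 = 399 → 399 − 360 = 39°   (split-comp 28° ↑)
39 + 211 = 250°   (split-comp 31° ↑)
250 + 120 = 370 → 370 − 360 = 10°   (triadic ↑)
10 − 42 = -32 → -32 + 360 = 328°   (analog 42° ↓)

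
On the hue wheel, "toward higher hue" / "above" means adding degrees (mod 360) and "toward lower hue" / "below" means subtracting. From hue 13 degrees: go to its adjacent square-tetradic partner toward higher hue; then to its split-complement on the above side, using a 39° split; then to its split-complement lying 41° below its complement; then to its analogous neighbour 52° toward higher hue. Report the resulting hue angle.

153°

square ↑ +90°: 13 + 90 = 103°
split-comp 39° ↑ +219°: 103 + 219 = 322°
split-comp 41° ↓ +139°: 322 + 139 = 461 → 461 − 360 = 101°
analog 52° ↑ +52°: 101 + 52 = 153°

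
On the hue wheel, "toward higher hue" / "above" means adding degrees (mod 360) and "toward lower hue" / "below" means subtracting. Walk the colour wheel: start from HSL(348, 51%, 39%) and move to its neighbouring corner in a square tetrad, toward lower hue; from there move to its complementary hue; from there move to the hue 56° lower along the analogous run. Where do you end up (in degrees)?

348 − 90 = 258°   (square ↓)
258 + 180 = 438 → 438 − 360 = 78°   (complement)
78 − 56 = 22°   (analog 56° ↓)

22°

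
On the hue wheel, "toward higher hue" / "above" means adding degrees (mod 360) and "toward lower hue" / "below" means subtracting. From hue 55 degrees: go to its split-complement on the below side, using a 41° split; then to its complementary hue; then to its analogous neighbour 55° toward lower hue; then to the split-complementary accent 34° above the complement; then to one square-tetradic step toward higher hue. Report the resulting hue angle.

55 + 139 = 194°   (split-comp 41° ↓)
194 + 180 = 374 → 374 − 360 = 14°   (complement)
14 − 55 = -41 → -41 + 360 = 319°   (analog 55° ↓)
319 + 214 = 533 → 533 − 360 = 173°   (split-comp 34° ↑)
173 + 90 = 263°   (square ↑)

263°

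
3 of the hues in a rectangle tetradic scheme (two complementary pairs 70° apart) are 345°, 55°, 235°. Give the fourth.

A rectangular tetradic uses two complementary pairs 70° apart: offsets 0°, 70°, 180°, 250°.
Among {55°, 235°, 345°}, 235° and 55° are a 180° pair.
The remaining hue 345° needs its own complement: 345 + 180 = 525 → 525 − 360 = 165°

165°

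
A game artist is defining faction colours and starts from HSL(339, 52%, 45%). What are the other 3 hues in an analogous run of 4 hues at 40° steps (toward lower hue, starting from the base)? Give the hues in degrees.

Analogous hues sit every 40° along the wheel.
339 − 40 = 299°
339 − 80 = 259°
339 − 120 = 219°

299°, 259° and 219°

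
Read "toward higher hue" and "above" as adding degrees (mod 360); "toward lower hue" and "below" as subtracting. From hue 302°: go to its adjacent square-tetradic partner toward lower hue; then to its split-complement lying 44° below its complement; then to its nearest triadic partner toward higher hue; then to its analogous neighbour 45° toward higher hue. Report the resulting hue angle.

153°

302 − 90 = 212°   (square ↓)
212 + 136 = 348°   (split-comp 44° ↓)
348 + 120 = 468 → 468 − 360 = 108°   (triadic ↑)
108 + 45 = 153°   (analog 45° ↑)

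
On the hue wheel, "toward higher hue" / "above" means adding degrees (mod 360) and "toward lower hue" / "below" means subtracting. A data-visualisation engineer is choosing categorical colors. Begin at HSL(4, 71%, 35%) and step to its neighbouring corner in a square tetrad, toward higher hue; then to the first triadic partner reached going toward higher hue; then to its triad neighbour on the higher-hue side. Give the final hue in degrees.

4 + 90 = 94°   (square ↑)
94 + 120 = 214°   (triadic ↑)
214 + 120 = 334°   (triadic ↑)

334°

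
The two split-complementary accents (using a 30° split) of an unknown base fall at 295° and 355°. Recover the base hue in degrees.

The accents sit 30° either side of the complement, so the complement is their short-arc midpoint on the wheel.
Short-arc midpoint of 295° and 355°: 325°.
Base is 180° from the complement: 325 − 180 = 145°

145°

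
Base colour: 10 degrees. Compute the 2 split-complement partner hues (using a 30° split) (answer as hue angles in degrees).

160° and 220°

Split-complementary hues sit 30° either side of the complement.
Complement of 10 degrees: 10 + 180 = 190°
190 − 30 = 160°
190 + 30 = 220°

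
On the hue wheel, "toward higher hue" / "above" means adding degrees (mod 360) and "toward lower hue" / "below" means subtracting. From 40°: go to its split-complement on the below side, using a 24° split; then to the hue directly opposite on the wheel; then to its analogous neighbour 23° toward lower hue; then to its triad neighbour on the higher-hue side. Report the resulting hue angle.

40 + 156 = 196°   (split-comp 24° ↓)
196 + 180 = 376 → 376 − 360 = 16°   (complement)
16 − 23 = -7 → -7 + 360 = 353°   (analog 23° ↓)
353 + 120 = 473 → 473 − 360 = 113°   (triadic ↑)

113°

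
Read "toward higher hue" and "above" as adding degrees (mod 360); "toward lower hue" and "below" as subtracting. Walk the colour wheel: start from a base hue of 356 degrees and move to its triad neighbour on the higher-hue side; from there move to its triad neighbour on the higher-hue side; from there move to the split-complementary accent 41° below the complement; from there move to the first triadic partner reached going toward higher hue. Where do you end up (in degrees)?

135°

triadic ↑ +120°: 356 + 120 = 476 → 476 − 360 = 116°
triadic ↑ +120°: 116 + 120 = 236°
split-comp 41° ↓ +139°: 236 + 139 = 375 → 375 − 360 = 15°
triadic ↑ +120°: 15 + 120 = 135°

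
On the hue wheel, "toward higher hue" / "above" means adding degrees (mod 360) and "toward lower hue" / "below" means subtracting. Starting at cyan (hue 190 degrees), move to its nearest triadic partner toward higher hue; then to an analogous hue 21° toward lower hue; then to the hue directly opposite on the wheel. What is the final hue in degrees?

+120° (triadic ↑): 190 + 120 = 310°
−21° (analog 21° ↓): 310 − 21 = 289°
+180° (complement): 289 + 180 = 469 → 469 − 360 = 109°

109°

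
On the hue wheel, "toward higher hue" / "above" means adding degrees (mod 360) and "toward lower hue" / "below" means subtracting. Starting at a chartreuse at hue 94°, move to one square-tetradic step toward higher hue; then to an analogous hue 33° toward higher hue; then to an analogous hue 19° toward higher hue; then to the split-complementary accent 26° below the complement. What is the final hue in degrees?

30°

square ↑ +90°: 94 + 90 = 184°
analog 33° ↑ +33°: 184 + 33 = 217°
analog 19° ↑ +19°: 217 + 19 = 236°
split-comp 26° ↓ +154°: 236 + 154 = 390 → 390 − 360 = 30°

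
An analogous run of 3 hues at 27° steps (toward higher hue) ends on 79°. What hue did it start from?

2 steps of 27° (toward higher hue) give a net shift of +54°.
Start = end − shift: 79 − 54 = 25°

25°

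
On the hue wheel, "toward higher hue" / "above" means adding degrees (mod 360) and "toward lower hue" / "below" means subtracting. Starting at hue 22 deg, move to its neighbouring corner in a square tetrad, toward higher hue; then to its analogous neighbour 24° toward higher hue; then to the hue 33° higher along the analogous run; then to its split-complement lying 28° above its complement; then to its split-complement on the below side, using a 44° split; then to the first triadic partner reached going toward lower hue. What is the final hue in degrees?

33°

+90° (square ↑): 22 + 90 = 112°
+24° (analog 24° ↑): 112 + 24 = 136°
+33° (analog 33° ↑): 136 + 33 = 169°
+208° (split-comp 28° ↑): 169 + 208 = 377 → 377 − 360 = 17°
+136° (split-comp 44° ↓): 17 + 136 = 153°
−120° (triadic ↓): 153 − 120 = 33°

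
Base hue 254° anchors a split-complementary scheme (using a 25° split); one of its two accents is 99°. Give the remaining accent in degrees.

49°

Split-complementary hues sit 25° either side of the complement.
Complement of the base 254°: 254 + 180 = 434 → 434 − 360 = 74°
The given accent 99° is 25° one side of 74°; the other accent sits 25° the other side: 74 − 25 = 49°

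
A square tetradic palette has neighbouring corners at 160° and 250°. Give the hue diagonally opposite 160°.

340°

A square tetradic scheme places four hues 90° apart; opposite corners are 180° apart.
160 + 180 = 340°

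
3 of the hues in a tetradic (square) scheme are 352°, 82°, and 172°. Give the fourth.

A square tetradic scheme places four hues every 90°.
The full set through 82° is {82°, 172°, 262°, 352°}.
Given {82°, 172°, 352°}, the missing hue is 262°.

262°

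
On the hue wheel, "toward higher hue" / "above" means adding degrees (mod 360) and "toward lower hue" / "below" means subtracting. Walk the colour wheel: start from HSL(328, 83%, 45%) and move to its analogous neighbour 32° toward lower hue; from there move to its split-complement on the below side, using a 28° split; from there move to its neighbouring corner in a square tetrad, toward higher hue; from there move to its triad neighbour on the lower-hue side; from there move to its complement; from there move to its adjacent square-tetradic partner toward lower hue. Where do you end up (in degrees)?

analog 32° ↓ −32°: 328 − 32 = 296°
split-comp 28° ↓ +152°: 296 + 152 = 448 → 448 − 360 = 88°
square ↑ +90°: 88 + 90 = 178°
triadic ↓ −120°: 178 − 120 = 58°
complement +180°: 58 + 180 = 238°
square ↓ −90°: 238 − 90 = 148°

148°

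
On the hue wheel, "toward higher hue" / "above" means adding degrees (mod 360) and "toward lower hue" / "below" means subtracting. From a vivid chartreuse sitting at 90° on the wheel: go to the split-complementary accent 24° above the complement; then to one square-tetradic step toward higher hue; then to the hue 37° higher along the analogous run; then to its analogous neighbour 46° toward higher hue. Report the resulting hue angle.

split-comp 24° ↑ +204°: 90 + 204 = 294°
square ↑ +90°: 294 + 90 = 384 → 384 − 360 = 24°
analog 37° ↑ +37°: 24 + 37 = 61°
analog 46° ↑ +46°: 61 + 46 = 107°

107°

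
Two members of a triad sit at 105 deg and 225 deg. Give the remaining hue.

345°

A triad spaces three hues 120° apart.
The full set is {105°, 225°, 345°}.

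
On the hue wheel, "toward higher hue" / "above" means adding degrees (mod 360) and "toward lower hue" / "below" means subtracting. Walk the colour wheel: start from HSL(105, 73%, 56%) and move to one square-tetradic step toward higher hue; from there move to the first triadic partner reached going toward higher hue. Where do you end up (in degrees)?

+90° (square ↑): 105 + 90 = 195°
+120° (triadic ↑): 195 + 120 = 315°

315°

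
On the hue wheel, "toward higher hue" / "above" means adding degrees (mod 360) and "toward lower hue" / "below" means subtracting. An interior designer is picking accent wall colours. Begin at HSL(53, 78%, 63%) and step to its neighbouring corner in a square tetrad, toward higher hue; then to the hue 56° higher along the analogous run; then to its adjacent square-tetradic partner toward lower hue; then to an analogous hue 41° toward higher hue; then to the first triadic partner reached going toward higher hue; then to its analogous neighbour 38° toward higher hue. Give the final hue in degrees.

+90° (square ↑): 53 + 90 = 143°
+56° (analog 56° ↑): 143 + 56 = 199°
−90° (square ↓): 199 − 90 = 109°
+41° (analog 41° ↑): 109 + 41 = 150°
+120° (triadic ↑): 150 + 120 = 270°
+38° (analog 38° ↑): 270 + 38 = 308°

308°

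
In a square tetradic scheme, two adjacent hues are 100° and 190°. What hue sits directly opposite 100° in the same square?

A square tetradic scheme places four hues 90° apart; opposite corners are 180° apart.
100 + 180 = 280°

280°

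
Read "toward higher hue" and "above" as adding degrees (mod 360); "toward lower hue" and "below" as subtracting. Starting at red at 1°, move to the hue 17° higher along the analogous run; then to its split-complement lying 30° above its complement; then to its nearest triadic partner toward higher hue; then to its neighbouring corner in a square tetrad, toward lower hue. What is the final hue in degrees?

+17° (analog 17° ↑): 1 + 17 = 18°
+210° (split-comp 30° ↑): 18 + 210 = 228°
+120° (triadic ↑): 228 + 120 = 348°
−90° (square ↓): 348 − 90 = 258°

258°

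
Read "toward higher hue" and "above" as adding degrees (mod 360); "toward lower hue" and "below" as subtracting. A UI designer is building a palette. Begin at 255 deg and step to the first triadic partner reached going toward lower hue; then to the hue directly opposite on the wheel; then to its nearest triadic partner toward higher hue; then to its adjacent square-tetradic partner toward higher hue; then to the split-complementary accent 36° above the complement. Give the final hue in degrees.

255 − 120 = 135°   (triadic ↓)
135 + 180 = 315°   (complement)
315 + 120 = 435 → 435 − 360 = 75°   (triadic ↑)
75 + 90 = 165°   (square ↑)
165 + 216 = 381 → 381 − 360 = 21°   (split-comp 36° ↑)

21°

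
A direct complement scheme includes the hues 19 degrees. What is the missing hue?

199°

The complement sits 180° across the wheel.
The full set through 19° is {19°, 199°}.
Given {19°}, the missing hue is 199°.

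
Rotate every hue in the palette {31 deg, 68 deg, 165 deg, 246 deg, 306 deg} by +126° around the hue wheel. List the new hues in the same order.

31 + 126 = 157°
68 + 126 = 194°
165 + 126 = 291°
246 + 126 = 372 → 372 − 360 = 12°
306 + 126 = 432 → 432 − 360 = 72°

157°, 194°, 291°, 12°, 72°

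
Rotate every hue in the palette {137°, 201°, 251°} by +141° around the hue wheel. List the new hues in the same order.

137 + 141 = 278°
201 + 141 = 342°
251 + 141 = 392 → 392 − 360 = 32°

278°, 342°, 32°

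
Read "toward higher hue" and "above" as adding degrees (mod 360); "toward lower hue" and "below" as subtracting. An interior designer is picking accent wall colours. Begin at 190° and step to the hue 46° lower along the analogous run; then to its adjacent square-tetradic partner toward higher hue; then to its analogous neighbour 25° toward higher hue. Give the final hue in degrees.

259°

−46° (analog 46° ↓): 190 − 46 = 144°
+90° (square ↑): 144 + 90 = 234°
+25° (analog 25° ↑): 234 + 25 = 259°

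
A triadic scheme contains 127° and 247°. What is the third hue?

A triad spaces three hues 120° apart.
The full set is {7°, 127°, 247°}.

7°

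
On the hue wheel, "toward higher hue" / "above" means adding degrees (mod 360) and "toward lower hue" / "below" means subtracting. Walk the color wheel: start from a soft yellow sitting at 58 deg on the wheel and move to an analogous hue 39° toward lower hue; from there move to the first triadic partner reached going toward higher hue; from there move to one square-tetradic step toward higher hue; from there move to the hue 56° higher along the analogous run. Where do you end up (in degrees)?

−39° (analog 39° ↓): 58 − 39 = 19°
+120° (triadic ↑): 19 + 120 = 139°
+90° (square ↑): 139 + 90 = 229°
+56° (analog 56° ↑): 229 + 56 = 285°

285°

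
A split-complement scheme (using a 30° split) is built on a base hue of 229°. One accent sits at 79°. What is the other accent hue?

Split-complementary hues sit 30° either side of the complement.
Complement of the base 229°: 229 + 180 = 409 → 409 − 360 = 49°
The given accent 79° is 30° one side of 49°; the other accent sits 30° the other side: 49 − 30 = 19°

19°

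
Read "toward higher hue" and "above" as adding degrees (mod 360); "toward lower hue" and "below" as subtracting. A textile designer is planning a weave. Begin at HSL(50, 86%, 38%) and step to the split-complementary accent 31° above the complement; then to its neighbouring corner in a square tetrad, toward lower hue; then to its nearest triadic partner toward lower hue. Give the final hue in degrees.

+211° (split-comp 31° ↑): 50 + 211 = 261°
−90° (square ↓): 261 − 90 = 171°
−120° (triadic ↓): 171 − 120 = 51°

51°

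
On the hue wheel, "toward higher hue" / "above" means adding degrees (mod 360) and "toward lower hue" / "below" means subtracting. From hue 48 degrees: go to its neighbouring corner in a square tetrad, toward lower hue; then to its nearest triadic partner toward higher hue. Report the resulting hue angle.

square ↓ −90°: 48 − 90 = -42 → -42 + 360 = 318°
triadic ↑ +120°: 318 + 120 = 438 → 438 − 360 = 78°

78°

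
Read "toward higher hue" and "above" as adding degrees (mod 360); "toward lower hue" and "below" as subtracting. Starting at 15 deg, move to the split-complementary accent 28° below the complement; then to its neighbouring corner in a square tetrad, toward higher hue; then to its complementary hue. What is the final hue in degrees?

77°

+152° (split-comp 28° ↓): 15 + 152 = 167°
+90° (square ↑): 167 + 90 = 257°
+180° (complement): 257 + 180 = 437 → 437 − 360 = 77°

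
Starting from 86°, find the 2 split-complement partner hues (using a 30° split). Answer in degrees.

Split-complementary hues sit 30° either side of the complement.
Complement of 86°: 86 + 180 = 266°
266 − 30 = 236°
266 + 30 = 296°

236° and 296°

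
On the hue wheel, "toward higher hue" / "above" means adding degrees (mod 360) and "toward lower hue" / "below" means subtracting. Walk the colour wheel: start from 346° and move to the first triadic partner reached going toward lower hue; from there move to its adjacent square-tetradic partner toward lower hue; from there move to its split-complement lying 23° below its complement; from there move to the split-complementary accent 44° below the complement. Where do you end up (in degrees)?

346 − 120 = 226°   (triadic ↓)
226 − 90 = 136°   (square ↓)
136 + 157 = 293°   (split-comp 23° ↓)
293 + 136 = 429 → 429 − 360 = 69°   (split-comp 44° ↓)

69°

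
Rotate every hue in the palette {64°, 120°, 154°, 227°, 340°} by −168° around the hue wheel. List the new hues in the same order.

256°, 312°, 346°, 59°, 172°

64 − 168 = -104 → -104 + 360 = 256°
120 − 168 = -48 → -48 + 360 = 312°
154 − 168 = -14 → -14 + 360 = 346°
227 − 168 = 59°
340 − 168 = 172°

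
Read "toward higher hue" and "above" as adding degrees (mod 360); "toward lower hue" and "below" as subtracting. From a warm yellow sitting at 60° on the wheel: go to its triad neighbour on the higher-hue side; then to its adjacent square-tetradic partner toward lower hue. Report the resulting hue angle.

60 + 120 = 180°   (triadic ↑)
180 − 90 = 90°   (square ↓)

90°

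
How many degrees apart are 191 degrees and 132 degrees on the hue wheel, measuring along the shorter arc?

|191 − 132| = 59.
59 ≤ 180, so the shorter arc is 59°.

59°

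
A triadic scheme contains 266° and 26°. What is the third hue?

A triad spaces three hues 120° apart.
The full set is {26°, 146°, 266°}.

146°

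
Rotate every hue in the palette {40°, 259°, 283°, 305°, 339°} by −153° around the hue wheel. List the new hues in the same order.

40 − 153 = -113 → -113 + 360 = 247°
259 − 153 = 106°
283 − 153 = 130°
305 − 153 = 152°
339 − 153 = 186°

247°, 106°, 130°, 152°, 186°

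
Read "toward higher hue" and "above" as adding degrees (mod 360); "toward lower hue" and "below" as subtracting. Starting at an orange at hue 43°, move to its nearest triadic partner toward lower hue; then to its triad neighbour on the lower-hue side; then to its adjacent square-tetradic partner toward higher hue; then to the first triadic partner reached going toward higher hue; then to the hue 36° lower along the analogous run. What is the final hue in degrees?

triadic ↓ −120°: 43 − 120 = -77 → -77 + 360 = 283°
triadic ↓ −120°: 283 − 120 = 163°
square ↑ +90°: 163 + 90 = 253°
triadic ↑ +120°: 253 + 120 = 373 → 373 − 360 = 13°
analog 36° ↓ −36°: 13 − 36 = -23 → -23 + 360 = 337°

337°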